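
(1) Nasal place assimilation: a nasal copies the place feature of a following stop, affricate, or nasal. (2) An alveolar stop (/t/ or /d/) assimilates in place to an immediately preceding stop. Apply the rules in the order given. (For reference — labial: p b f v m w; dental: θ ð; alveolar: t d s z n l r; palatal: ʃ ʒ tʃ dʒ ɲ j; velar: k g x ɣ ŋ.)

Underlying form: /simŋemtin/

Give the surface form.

Rule 1: /m/ before /ŋ/ (velar) → [ŋ]
Rule 1: /m/ before /t/ (alveolar) → [n]
After rule 1: siŋŋentin
Rule 2: no segment meets the rule's conditions; no change.

[siŋŋentin]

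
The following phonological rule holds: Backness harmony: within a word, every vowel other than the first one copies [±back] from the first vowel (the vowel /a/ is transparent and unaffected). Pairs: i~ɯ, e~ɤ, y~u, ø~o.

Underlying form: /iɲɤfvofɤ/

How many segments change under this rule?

/ɤ/ harmonizes with /i/ ([-back]) → [e]
/o/ harmonizes with /i/ ([-back]) → [ø]
/ɤ/ harmonizes with /i/ ([-back]) → [e]
3 segments change.

3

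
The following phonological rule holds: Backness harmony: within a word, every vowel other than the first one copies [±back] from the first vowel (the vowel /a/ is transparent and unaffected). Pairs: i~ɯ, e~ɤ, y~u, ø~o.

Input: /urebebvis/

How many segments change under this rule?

/e/ harmonizes with /u/ ([+back]) → [ɤ]
/e/ harmonizes with /u/ ([+back]) → [ɤ]
/i/ harmonizes with /u/ ([+back]) → [ɯ]
3 segments change.

3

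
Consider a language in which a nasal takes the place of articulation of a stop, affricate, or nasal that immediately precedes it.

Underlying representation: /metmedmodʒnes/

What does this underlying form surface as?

[metnednodʒɲes]

/m/ after /t/ (alveolar) → [n]
/m/ after /d/ (alveolar) → [n]
/n/ after /dʒ/ (palatal) → [ɲ]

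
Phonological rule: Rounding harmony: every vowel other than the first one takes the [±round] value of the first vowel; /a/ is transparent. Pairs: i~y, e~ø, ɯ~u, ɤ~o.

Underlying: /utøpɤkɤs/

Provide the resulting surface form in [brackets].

/ɤ/ harmonizes with /u/ ([+round]) → [o]
/ɤ/ harmonizes with /u/ ([+round]) → [o]

[utøpokos]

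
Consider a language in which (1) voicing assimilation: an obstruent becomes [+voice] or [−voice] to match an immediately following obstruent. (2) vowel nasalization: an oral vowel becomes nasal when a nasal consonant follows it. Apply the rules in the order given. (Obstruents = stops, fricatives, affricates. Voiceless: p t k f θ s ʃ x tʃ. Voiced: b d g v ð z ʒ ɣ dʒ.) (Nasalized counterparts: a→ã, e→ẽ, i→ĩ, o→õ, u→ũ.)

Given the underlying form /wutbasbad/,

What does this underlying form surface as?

Rule 1: /t/ before /b/ (voiced) → [d]
Rule 1: /s/ before /b/ (voiced) → [z]
After rule 1: wudbazbad
Rule 2: no segment meets the rule's conditions; no change.

[wudbazbad]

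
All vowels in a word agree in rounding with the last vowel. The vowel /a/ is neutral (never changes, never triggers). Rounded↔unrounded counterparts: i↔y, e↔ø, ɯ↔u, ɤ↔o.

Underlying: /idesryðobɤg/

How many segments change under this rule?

/y/ harmonizes with /ɤ/ ([-round]) → [i]
/o/ harmonizes with /ɤ/ ([-round]) → [ɤ]
2 segments change.

2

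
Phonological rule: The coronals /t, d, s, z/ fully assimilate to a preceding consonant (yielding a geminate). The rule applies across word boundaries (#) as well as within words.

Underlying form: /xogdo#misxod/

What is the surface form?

/d/ after /g/ → [g] (total assimilation)

[xoggo#misxod]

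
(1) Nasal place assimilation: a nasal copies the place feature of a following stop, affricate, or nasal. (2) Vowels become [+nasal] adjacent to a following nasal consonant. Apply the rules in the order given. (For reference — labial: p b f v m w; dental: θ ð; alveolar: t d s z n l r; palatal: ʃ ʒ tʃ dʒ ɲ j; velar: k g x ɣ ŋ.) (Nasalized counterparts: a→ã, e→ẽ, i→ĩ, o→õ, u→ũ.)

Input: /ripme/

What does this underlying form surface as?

[ripme]

Rule 1: no segment meets the rule's conditions; no change.
After rule 1: ripme
Rule 2: no segment meets the rule's conditions; no change.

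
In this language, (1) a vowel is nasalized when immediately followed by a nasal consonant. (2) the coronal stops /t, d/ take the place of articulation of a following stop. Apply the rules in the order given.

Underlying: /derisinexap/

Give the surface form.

[derisĩnexap]

Rule 1: /i/ before nasal /n/ → [ĩ]
After rule 1: derisĩnexap
Rule 2: no segment meets the rule's conditions; no change.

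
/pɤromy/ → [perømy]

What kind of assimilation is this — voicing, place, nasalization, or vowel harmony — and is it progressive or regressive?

/ɤ/→[e] /o/→[ø].
Vowels agree with the last vowel, so the harmony is regressive.

vowel harmony, regressive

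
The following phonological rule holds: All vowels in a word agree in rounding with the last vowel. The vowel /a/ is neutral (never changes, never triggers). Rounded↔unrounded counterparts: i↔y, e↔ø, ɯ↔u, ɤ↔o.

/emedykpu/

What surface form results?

/e/ harmonizes with /u/ ([+round]) → [ø]
/e/ harmonizes with /u/ ([+round]) → [ø]

[ømødykpu]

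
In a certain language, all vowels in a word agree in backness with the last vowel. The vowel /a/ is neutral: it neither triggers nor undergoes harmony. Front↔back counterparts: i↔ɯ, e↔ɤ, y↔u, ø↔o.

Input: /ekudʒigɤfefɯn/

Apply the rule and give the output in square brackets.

/e/ harmonizes with /ɯ/ ([+back]) → [ɤ]
/i/ harmonizes with /ɯ/ ([+back]) → [ɯ]
/e/ harmonizes with /ɯ/ ([+back]) → [ɤ]

[ɤkudʒɯgɤfɤfɯn]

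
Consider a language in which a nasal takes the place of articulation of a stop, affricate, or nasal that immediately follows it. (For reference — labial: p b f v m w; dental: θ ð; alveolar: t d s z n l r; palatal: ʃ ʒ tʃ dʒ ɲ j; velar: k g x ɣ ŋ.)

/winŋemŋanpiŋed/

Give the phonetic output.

/n/ before /ŋ/ (velar) → [ŋ]
/m/ before /ŋ/ (velar) → [ŋ]
/n/ before /p/ (labial) → [m]

[wiŋŋeŋŋampiŋed]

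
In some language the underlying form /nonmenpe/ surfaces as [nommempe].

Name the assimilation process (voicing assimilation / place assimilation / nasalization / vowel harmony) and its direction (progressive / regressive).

place assimilation, regressive

/n/→[m] /n/→[m].
Each target copies a feature from the following segment, so the direction is regressive.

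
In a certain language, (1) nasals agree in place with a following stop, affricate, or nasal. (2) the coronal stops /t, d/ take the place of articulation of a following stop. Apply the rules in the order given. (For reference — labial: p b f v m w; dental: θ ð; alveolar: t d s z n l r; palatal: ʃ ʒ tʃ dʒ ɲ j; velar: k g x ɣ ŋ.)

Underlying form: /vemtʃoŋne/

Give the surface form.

Rule 1: /m/ before /tʃ/ (palatal) → [ɲ]
Rule 1: /ŋ/ before /n/ (alveolar) → [n]
After rule 1: veɲtʃonne
Rule 2: no segment meets the rule's conditions; no change.

[veɲtʃonne]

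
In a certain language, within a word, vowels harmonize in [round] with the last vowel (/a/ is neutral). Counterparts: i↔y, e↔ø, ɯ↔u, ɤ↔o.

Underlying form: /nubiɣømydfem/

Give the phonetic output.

[nɯbiɣemidfem]

/u/ harmonizes with /e/ ([-round]) → [ɯ]
/ø/ harmonizes with /e/ ([-round]) → [e]
/y/ harmonizes with /e/ ([-round]) → [i]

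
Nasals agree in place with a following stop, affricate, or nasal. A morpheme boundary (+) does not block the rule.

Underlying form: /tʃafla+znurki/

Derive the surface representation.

[tʃafla+znurki]

no segment meets the rule's conditions; no change.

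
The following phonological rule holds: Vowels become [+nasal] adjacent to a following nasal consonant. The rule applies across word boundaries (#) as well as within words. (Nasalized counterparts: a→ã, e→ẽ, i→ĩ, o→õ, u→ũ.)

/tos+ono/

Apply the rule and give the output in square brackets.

/o/ before nasal /n/ → [õ]

[tos+õno]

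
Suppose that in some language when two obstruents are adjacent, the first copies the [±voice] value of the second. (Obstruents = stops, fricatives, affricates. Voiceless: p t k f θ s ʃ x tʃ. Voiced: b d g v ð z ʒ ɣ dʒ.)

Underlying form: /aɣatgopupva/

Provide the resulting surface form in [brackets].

/t/ before /g/ (voiced) → [d]
/p/ before /v/ (voiced) → [b]

[aɣadgopubva]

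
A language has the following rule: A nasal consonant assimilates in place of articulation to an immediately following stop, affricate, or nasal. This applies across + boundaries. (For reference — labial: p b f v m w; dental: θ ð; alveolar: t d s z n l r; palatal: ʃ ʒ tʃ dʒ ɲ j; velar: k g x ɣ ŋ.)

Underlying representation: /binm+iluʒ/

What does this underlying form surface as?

[bimm+iluʒ]

/n/ before /m/ (labial) → [m]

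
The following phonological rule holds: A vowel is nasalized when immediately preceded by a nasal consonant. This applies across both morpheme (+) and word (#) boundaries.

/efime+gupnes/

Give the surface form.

[efimẽ+gupnẽs]

/e/ after nasal /m/ → [ẽ]
/e/ after nasal /n/ → [ẽ]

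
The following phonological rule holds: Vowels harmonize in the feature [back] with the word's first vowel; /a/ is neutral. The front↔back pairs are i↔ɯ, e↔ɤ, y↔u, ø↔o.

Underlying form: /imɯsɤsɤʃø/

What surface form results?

[imiseseʃø]

/ɯ/ harmonizes with /i/ ([-back]) → [i]
/ɤ/ harmonizes with /i/ ([-back]) → [e]
/ɤ/ harmonizes with /i/ ([-back]) → [e]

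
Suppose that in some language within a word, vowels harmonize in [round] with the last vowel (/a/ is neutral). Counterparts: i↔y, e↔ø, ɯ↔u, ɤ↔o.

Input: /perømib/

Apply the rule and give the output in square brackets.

/ø/ harmonizes with /i/ ([-round]) → [e]

[peremib]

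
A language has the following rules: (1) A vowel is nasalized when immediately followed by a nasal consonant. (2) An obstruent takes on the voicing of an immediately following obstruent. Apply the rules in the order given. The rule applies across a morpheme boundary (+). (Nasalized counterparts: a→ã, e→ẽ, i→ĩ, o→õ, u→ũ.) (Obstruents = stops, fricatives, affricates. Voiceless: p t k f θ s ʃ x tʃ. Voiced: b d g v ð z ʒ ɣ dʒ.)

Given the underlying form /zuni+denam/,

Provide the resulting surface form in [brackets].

[zũni+dẽnãm]

Rule 1: /u/ before nasal /n/ → [ũ]
Rule 1: /e/ before nasal /n/ → [ẽ]
Rule 1: /a/ before nasal /m/ → [ã]
After rule 1: zũni+dẽnãm
Rule 2: no segment meets the rule's conditions; no change.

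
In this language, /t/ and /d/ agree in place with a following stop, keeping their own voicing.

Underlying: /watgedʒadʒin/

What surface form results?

[wakgedʒadʒin]

/t/ before /g/ (velar) → [k]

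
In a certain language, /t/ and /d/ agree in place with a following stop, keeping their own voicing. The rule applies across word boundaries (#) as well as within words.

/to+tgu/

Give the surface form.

/t/ before /g/ (velar) → [k]

[to+kgu]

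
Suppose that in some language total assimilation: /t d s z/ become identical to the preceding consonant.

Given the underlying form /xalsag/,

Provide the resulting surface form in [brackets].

/s/ after /l/ → [l] (total assimilation)

[xallag]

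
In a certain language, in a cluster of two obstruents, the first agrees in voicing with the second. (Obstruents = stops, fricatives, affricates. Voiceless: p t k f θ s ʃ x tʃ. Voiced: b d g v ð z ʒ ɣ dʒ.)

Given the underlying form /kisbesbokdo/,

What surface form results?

[kizbezbogdo]

/s/ before /b/ (voiced) → [z]
/s/ before /b/ (voiced) → [z]
/k/ before /d/ (voiced) → [g]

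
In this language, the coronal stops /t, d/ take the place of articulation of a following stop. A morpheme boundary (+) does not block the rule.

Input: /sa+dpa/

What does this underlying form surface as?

[sa+bpa]

/d/ before /p/ (labial) → [b]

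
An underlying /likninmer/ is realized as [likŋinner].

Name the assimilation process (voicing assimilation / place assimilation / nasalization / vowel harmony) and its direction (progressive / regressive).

place assimilation, progressive

/n/→[ŋ] /m/→[n].
Each target copies a feature from the preceding segment, so the direction is progressive.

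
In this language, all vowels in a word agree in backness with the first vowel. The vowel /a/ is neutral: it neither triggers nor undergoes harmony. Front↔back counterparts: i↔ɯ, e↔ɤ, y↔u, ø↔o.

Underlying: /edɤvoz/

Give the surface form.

/ɤ/ harmonizes with /e/ ([-back]) → [e]
/o/ harmonizes with /e/ ([-back]) → [ø]

[edevøz]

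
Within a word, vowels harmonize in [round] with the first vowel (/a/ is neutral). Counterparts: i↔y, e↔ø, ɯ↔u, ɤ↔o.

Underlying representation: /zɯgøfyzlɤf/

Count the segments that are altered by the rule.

2

/ø/ harmonizes with /ɯ/ ([-round]) → [e]
/y/ harmonizes with /ɯ/ ([-round]) → [i]
2 segments change.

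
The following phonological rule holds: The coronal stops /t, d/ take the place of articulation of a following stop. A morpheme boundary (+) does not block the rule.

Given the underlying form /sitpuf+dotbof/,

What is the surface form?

/t/ before /p/ (labial) → [p]
/t/ before /b/ (labial) → [p]

[sippuf+dopbof]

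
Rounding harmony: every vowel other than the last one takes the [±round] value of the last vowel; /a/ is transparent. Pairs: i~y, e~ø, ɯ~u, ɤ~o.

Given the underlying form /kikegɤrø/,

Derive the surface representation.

/i/ harmonizes with /ø/ ([+round]) → [y]
/e/ harmonizes with /ø/ ([+round]) → [ø]
/ɤ/ harmonizes with /ø/ ([+round]) → [o]

[kykøgorø]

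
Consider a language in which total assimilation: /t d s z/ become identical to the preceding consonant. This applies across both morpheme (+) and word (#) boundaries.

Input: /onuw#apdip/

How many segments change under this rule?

/d/ after /p/ → [p] (total assimilation)
1 segment changes.

1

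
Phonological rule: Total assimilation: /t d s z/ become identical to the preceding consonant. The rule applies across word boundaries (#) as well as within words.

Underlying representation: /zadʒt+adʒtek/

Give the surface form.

/t/ after /dʒ/ → [dʒ] (total assimilation)
/t/ after /dʒ/ → [dʒ] (total assimilation)

[zadʒdʒ+adʒdʒek]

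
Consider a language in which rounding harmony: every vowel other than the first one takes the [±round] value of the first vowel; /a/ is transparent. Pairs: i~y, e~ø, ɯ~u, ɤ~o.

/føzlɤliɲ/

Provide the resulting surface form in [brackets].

/ɤ/ harmonizes with /ø/ ([+round]) → [o]
/i/ harmonizes with /ø/ ([+round]) → [y]

[føzlolyɲ]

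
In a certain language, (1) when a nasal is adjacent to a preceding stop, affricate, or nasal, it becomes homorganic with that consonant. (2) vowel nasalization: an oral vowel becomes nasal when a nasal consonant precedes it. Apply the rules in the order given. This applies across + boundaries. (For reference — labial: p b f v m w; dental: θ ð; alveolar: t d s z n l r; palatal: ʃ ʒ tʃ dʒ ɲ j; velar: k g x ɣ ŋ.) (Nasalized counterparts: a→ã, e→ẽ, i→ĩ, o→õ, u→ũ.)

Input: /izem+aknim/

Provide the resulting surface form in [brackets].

Rule 1: /n/ after /k/ (velar) → [ŋ]
After rule 1: izem+akŋim
Rule 2: /a/ after nasal /m/ → [ã]
Rule 2: /i/ after nasal /ŋ/ → [ĩ]

[izem+ãkŋĩm]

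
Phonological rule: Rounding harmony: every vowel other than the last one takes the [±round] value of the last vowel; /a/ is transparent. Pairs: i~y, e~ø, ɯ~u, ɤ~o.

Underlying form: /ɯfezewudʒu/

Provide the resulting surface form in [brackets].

[uføzøwudʒu]

/ɯ/ harmonizes with /u/ ([+round]) → [u]
/e/ harmonizes with /u/ ([+round]) → [ø]
/e/ harmonizes with /u/ ([+round]) → [ø]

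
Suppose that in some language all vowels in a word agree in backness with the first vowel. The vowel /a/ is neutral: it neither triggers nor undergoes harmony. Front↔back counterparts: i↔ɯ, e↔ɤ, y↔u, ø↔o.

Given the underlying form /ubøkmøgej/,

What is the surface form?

/ø/ harmonizes with /u/ ([+back]) → [o]
/ø/ harmonizes with /u/ ([+back]) → [o]
/e/ harmonizes with /u/ ([+back]) → [ɤ]

[ubokmogɤj]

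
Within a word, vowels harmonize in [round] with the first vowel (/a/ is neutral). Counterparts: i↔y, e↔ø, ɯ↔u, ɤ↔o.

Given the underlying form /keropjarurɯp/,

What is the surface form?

/o/ harmonizes with /e/ ([-round]) → [ɤ]
/u/ harmonizes with /e/ ([-round]) → [ɯ]

[kerɤpjarɯrɯp]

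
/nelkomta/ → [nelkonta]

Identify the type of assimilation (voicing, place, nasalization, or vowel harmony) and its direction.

place assimilation, regressive

/m/→[n].
Each target copies a feature from the following segment, so the direction is regressive.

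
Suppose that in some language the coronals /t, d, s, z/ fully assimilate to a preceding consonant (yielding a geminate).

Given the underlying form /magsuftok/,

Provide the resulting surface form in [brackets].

[magguffok]

/s/ after /g/ → [g] (total assimilation)
/t/ after /f/ → [f] (total assimilation)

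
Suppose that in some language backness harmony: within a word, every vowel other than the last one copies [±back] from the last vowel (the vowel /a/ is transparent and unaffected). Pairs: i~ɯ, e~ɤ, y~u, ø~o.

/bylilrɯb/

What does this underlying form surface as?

/y/ harmonizes with /ɯ/ ([+back]) → [u]
/i/ harmonizes with /ɯ/ ([+back]) → [ɯ]

[bulɯlrɯb]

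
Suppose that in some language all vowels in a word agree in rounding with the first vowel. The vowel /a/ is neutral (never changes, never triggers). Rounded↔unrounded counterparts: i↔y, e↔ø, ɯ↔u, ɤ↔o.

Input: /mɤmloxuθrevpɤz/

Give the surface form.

/o/ harmonizes with /ɤ/ ([-round]) → [ɤ]
/u/ harmonizes with /ɤ/ ([-round]) → [ɯ]

[mɤmlɤxɯθrevpɤz]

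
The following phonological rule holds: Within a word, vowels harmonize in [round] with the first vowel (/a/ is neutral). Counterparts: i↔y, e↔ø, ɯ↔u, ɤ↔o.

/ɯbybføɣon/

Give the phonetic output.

[ɯbibfeɣɤn]

/y/ harmonizes with /ɯ/ ([-round]) → [i]
/ø/ harmonizes with /ɯ/ ([-round]) → [e]
/o/ harmonizes with /ɯ/ ([-round]) → [ɤ]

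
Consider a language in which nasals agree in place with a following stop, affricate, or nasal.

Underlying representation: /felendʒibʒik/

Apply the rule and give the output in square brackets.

/n/ before /dʒ/ (palatal) → [ɲ]

[feleɲdʒibʒik]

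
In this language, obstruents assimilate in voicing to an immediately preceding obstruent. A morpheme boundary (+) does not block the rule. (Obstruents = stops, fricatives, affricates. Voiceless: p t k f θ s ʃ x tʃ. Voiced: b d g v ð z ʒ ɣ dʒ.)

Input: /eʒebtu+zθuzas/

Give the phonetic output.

[eʒebdu+zðuzas]

/t/ after /b/ (voiced) → [d]
/θ/ after /z/ (voiced) → [ð]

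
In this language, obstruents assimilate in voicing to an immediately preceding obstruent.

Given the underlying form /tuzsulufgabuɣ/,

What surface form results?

/s/ after /z/ (voiced) → [z]
/g/ after /f/ (voiceless) → [k]

[tuzzulufkabuɣ]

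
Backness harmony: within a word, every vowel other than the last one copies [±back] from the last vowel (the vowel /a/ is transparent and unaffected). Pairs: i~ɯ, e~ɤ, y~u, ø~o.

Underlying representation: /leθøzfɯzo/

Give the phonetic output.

/e/ harmonizes with /o/ ([+back]) → [ɤ]
/ø/ harmonizes with /o/ ([+back]) → [o]

[lɤθozfɯzo]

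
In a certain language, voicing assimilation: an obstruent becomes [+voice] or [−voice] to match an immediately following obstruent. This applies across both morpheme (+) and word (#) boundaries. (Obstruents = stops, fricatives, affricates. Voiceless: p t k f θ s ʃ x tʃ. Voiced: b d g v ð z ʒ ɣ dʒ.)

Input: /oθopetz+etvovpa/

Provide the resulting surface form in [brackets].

/t/ before /z/ (voiced) → [d]
/t/ before /v/ (voiced) → [d]
/v/ before /p/ (voiceless) → [f]

[oθopedz+edvofpa]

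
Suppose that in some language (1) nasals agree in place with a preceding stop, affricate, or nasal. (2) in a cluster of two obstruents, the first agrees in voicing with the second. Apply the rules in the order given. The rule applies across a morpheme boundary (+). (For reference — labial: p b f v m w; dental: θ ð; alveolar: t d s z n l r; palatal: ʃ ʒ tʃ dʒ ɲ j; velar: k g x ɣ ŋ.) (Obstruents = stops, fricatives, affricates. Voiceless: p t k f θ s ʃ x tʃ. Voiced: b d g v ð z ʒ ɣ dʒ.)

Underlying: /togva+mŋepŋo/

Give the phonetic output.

Rule 1: /ŋ/ after /m/ (labial) → [m]
Rule 1: /ŋ/ after /p/ (labial) → [m]
After rule 1: togva+mmepmo
Rule 2: no segment meets the rule's conditions; no change.

[togva+mmepmo]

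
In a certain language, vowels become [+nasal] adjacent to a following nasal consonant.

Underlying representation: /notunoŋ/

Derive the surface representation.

/u/ before nasal /n/ → [ũ]
/o/ before nasal /ŋ/ → [õ]

[notũnõŋ]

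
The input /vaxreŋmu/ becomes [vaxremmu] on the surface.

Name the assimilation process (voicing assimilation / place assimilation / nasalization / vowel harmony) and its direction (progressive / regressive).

/ŋ/→[m].
Each target copies a feature from the following segment, so the direction is regressive.

place assimilation, regressive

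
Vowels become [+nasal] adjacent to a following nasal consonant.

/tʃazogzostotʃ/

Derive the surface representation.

no segment meets the rule's conditions; no change.

[tʃazogzostotʃ]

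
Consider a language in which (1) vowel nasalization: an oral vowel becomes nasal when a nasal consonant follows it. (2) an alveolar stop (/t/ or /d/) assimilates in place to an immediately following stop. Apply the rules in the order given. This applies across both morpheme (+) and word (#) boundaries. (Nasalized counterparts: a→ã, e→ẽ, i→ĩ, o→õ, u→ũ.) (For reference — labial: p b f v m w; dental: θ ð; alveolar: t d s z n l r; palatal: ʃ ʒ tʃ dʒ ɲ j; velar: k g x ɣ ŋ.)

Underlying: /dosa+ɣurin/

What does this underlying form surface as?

Rule 1: /i/ before nasal /n/ → [ĩ]
After rule 1: dosa+ɣurĩn
Rule 2: no segment meets the rule's conditions; no change.

[dosa+ɣurĩn]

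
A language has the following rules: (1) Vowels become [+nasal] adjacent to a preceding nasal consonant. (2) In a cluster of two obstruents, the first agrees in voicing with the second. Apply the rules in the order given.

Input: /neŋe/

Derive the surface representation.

Rule 1: /e/ after nasal /n/ → [ẽ]
Rule 1: /e/ after nasal /ŋ/ → [ẽ]
After rule 1: nẽŋẽ
Rule 2: no segment meets the rule's conditions; no change.

[nẽŋẽ]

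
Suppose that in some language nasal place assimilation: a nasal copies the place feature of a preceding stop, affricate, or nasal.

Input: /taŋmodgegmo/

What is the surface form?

[taŋŋodgegŋo]

/m/ after /ŋ/ (velar) → [ŋ]
/m/ after /g/ (velar) → [ŋ]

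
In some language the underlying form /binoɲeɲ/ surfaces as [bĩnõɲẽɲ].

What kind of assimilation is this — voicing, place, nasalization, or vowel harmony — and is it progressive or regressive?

/i/→[ĩ] /o/→[õ] /e/→[ẽ].
Each target copies a feature from the following segment, so the direction is regressive.

nasalization, regressive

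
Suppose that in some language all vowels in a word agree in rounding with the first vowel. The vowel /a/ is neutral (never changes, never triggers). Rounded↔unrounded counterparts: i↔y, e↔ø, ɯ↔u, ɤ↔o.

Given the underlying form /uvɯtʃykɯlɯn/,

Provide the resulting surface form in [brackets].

[uvutʃykulun]

/ɯ/ harmonizes with /u/ ([+round]) → [u]
/ɯ/ harmonizes with /u/ ([+round]) → [u]
/ɯ/ harmonizes with /u/ ([+round]) → [u]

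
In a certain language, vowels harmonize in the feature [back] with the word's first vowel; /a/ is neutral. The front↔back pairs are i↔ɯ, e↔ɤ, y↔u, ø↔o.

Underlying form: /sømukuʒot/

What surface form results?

[sømykyʒøt]

/u/ harmonizes with /ø/ ([-back]) → [y]
/u/ harmonizes with /ø/ ([-back]) → [y]
/o/ harmonizes with /ø/ ([-back]) → [ø]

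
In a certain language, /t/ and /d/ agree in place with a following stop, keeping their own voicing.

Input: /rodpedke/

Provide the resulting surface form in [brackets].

/d/ before /p/ (labial) → [b]
/d/ before /k/ (velar) → [g]

[robpegke]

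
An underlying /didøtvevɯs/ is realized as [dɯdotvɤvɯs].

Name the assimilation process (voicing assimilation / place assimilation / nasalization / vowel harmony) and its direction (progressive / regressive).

vowel harmony, regressive

/i/→[ɯ] /ø/→[o] /e/→[ɤ].
Vowels agree with the last vowel, so the harmony is regressive.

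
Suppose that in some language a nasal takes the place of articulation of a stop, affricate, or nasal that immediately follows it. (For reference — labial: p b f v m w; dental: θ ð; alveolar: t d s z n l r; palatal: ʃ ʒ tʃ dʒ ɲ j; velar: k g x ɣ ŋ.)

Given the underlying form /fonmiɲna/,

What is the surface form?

/n/ before /m/ (labial) → [m]
/ɲ/ before /n/ (alveolar) → [n]

[fomminna]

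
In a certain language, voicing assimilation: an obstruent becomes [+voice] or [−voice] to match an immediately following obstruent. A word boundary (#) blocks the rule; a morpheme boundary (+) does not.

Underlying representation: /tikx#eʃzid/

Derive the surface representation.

[tikx#eʒzid]

/ʃ/ before /z/ (voiced) → [ʒ]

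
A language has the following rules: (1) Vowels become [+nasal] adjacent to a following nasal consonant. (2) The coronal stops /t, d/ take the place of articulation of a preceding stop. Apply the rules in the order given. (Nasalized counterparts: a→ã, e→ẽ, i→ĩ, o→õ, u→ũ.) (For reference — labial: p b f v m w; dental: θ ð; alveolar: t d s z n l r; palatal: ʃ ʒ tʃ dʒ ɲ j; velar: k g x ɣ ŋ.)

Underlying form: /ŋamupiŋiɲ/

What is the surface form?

[ŋãmupĩŋĩɲ]

Rule 1: /a/ before nasal /m/ → [ã]
Rule 1: /i/ before nasal /ŋ/ → [ĩ]
Rule 1: /i/ before nasal /ɲ/ → [ĩ]
After rule 1: ŋãmupĩŋĩɲ
Rule 2: no segment meets the rule's conditions; no change.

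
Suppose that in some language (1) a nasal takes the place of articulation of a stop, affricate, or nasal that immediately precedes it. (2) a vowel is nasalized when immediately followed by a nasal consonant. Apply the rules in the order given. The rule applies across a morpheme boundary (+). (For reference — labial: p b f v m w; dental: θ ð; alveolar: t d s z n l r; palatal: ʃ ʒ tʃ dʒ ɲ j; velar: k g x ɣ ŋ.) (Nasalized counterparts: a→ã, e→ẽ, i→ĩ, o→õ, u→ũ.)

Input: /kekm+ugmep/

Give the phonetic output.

Rule 1: /m/ after /k/ (velar) → [ŋ]
Rule 1: /m/ after /g/ (velar) → [ŋ]
After rule 1: kekŋ+ugŋep
Rule 2: no segment meets the rule's conditions; no change.

[kekŋ+ugŋep]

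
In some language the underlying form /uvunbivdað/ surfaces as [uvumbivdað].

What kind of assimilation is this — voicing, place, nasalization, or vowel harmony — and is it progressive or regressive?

place assimilation, regressive

/n/→[m].
Each target copies a feature from the following segment, so the direction is regressive.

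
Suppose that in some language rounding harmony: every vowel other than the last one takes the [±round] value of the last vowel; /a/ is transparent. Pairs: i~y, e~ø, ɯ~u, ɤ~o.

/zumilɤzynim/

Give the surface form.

[zɯmilɤzinim]

/u/ harmonizes with /i/ ([-round]) → [ɯ]
/y/ harmonizes with /i/ ([-round]) → [i]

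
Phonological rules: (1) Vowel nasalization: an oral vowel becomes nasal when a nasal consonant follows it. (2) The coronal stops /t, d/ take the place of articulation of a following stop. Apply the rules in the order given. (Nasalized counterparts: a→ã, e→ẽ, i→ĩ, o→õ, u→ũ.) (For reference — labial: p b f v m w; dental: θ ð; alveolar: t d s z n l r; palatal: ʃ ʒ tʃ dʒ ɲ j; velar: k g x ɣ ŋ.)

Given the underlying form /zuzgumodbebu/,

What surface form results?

[zuzgũmobbebu]

Rule 1: /u/ before nasal /m/ → [ũ]
After rule 1: zuzgũmodbebu
Rule 2: /d/ before /b/ (labial) → [b]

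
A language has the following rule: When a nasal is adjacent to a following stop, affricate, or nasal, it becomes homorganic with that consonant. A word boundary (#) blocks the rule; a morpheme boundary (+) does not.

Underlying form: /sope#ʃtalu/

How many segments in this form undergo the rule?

No segment meets the rule's conditions.

0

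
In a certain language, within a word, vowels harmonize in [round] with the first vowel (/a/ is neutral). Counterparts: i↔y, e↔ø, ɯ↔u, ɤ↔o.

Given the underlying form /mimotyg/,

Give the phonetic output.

[mimɤtig]

/o/ harmonizes with /i/ ([-round]) → [ɤ]
/y/ harmonizes with /i/ ([-round]) → [i]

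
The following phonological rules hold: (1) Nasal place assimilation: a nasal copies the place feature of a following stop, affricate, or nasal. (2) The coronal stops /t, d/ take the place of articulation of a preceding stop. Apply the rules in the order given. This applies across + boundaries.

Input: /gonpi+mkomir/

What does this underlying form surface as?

Rule 1: /n/ before /p/ (labial) → [m]
Rule 1: /m/ before /k/ (velar) → [ŋ]
After rule 1: gompi+ŋkomir
Rule 2: no segment meets the rule's conditions; no change.

[gompi+ŋkomir]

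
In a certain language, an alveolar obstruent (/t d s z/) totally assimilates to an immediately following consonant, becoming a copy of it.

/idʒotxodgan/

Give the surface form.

[idʒoxxoggan]

/t/ before /x/ → [x] (total assimilation)
/d/ before /g/ → [g] (total assimilation)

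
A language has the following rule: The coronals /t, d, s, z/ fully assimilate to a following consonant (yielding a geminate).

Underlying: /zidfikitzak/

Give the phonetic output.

[ziffikizzak]

/d/ before /f/ → [f] (total assimilation)
/t/ before /z/ → [z] (total assimilation)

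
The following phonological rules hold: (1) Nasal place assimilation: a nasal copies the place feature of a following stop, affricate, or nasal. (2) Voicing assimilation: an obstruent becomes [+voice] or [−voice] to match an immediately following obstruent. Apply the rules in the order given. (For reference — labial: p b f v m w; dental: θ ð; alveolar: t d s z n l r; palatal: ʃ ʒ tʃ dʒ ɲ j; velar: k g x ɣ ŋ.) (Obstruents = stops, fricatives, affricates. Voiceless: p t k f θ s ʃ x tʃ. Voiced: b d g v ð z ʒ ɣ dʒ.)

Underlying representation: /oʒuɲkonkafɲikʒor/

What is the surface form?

Rule 1: /ɲ/ before /k/ (velar) → [ŋ]
Rule 1: /n/ before /k/ (velar) → [ŋ]
After rule 1: oʒuŋkoŋkafɲikʒor
Rule 2: /k/ before /ʒ/ (voiced) → [g]

[oʒuŋkoŋkafɲigʒor]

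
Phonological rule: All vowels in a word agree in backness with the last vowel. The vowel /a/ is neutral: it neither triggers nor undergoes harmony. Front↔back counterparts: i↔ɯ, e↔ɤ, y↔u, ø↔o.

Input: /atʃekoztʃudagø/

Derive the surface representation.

/o/ harmonizes with /ø/ ([-back]) → [ø]
/u/ harmonizes with /ø/ ([-back]) → [y]

[atʃekøztʃydagø]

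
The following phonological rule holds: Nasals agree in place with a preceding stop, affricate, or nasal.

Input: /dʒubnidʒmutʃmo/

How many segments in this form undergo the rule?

/n/ after /b/ (labial) → [m]
/m/ after /dʒ/ (palatal) → [ɲ]
/m/ after /tʃ/ (palatal) → [ɲ]
3 segments change.

3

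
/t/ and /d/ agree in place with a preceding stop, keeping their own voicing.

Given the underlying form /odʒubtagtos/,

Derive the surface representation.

/t/ after /b/ (labial) → [p]
/t/ after /g/ (velar) → [k]

[odʒubpagkos]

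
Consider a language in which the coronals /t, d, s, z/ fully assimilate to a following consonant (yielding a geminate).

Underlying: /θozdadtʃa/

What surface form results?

[θoddatʃtʃa]

/z/ before /d/ → [d] (total assimilation)
/d/ before /tʃ/ → [tʃ] (total assimilation)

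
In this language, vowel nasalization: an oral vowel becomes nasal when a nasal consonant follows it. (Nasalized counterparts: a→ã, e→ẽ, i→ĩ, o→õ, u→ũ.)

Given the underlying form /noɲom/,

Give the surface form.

/o/ before nasal /ɲ/ → [õ]
/o/ before nasal /m/ → [õ]

[nõɲõm]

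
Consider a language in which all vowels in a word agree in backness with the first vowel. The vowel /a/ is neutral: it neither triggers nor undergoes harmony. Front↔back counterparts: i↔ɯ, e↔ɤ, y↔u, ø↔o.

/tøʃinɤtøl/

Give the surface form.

/ɤ/ harmonizes with /ø/ ([-back]) → [e]

[tøʃinetøl]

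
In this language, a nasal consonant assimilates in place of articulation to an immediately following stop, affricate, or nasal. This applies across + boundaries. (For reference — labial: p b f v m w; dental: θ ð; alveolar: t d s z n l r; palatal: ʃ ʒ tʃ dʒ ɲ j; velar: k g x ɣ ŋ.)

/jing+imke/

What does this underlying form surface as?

/n/ before /g/ (velar) → [ŋ]
/m/ before /k/ (velar) → [ŋ]

[jiŋg+iŋke]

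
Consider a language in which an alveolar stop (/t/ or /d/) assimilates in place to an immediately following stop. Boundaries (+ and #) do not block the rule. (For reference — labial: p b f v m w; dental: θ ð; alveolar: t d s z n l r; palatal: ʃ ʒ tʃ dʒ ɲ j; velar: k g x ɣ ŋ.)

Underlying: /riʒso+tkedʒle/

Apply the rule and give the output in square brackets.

[riʒso+kkedʒle]

/t/ before /k/ (velar) → [k]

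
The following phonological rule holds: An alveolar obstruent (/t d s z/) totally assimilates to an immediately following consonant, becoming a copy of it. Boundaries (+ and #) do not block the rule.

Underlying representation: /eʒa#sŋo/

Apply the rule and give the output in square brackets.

[eʒa#ŋŋo]

/s/ before /ŋ/ → [ŋ] (total assimilation)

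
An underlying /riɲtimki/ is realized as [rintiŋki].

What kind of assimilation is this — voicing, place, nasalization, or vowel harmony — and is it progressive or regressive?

place assimilation, regressive

/ɲ/→[n] /m/→[ŋ].
Each target copies a feature from the following segment, so the direction is regressive.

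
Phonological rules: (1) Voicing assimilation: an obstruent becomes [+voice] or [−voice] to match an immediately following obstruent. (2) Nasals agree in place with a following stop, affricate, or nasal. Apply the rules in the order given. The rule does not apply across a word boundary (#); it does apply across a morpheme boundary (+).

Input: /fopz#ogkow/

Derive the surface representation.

[fobz#okkow]

Rule 1: /p/ before /z/ (voiced) → [b]
Rule 1: /g/ before /k/ (voiceless) → [k]
After rule 1: fobz#okkow
Rule 2: no segment meets the rule's conditions; no change.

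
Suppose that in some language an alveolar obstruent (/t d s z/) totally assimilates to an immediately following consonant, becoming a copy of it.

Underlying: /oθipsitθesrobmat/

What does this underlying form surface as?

[oθipsiθθerrobmat]

/t/ before /θ/ → [θ] (total assimilation)
/s/ before /r/ → [r] (total assimilation)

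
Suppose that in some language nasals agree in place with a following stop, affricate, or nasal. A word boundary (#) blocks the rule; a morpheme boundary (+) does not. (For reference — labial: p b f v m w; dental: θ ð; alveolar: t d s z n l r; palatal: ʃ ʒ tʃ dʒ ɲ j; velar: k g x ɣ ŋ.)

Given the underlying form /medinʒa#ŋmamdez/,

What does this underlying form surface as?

/ŋ/ before /m/ (labial) → [m]
/m/ before /d/ (alveolar) → [n]

[medinʒa#mmandez]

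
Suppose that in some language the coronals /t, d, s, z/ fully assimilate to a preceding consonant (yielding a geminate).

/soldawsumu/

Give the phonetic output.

/d/ after /l/ → [l] (total assimilation)
/s/ after /w/ → [w] (total assimilation)

[sollawwumu]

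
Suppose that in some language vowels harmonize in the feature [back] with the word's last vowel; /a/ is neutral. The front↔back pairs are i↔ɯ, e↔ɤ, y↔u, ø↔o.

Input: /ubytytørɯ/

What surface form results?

[ubututorɯ]

/y/ harmonizes with /ɯ/ ([+back]) → [u]
/y/ harmonizes with /ɯ/ ([+back]) → [u]
/ø/ harmonizes with /ɯ/ ([+back]) → [o]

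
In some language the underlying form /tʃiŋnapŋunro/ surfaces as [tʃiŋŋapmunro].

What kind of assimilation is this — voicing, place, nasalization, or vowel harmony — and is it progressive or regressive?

place assimilation, progressive

/n/→[ŋ] /ŋ/→[m].
Each target copies a feature from the preceding segment, so the direction is progressive.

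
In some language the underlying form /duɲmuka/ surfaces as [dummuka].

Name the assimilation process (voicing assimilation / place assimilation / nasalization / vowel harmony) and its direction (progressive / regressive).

place assimilation, regressive

/ɲ/→[m].
Each target copies a feature from the following segment, so the direction is regressive.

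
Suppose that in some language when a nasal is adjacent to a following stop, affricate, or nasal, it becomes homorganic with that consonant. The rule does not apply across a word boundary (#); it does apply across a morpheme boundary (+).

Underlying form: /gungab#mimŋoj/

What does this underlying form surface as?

/n/ before /g/ (velar) → [ŋ]
/m/ before /ŋ/ (velar) → [ŋ]

[guŋgab#miŋŋoj]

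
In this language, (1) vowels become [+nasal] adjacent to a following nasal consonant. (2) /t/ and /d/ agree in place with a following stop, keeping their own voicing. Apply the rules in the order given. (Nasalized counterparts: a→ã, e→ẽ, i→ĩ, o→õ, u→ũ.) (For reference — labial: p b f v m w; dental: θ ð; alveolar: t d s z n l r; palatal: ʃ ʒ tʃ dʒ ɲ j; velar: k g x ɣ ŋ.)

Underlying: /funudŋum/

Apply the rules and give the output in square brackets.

Rule 1: /u/ before nasal /n/ → [ũ]
Rule 1: /u/ before nasal /m/ → [ũ]
After rule 1: fũnudŋũm
Rule 2: no segment meets the rule's conditions; no change.

[fũnudŋũm]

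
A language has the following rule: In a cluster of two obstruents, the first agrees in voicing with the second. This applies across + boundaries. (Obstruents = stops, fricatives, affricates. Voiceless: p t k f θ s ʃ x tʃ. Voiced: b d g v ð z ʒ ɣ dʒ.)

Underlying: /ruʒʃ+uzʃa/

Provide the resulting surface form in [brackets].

[ruʃʃ+usʃa]

/ʒ/ before /ʃ/ (voiceless) → [ʃ]
/z/ before /ʃ/ (voiceless) → [s]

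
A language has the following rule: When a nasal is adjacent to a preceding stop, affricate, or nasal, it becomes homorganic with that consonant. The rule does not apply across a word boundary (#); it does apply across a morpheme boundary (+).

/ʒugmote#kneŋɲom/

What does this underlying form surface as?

[ʒugŋote#kŋeŋŋom]

/m/ after /g/ (velar) → [ŋ]
/n/ after /k/ (velar) → [ŋ]
/ɲ/ after /ŋ/ (velar) → [ŋ]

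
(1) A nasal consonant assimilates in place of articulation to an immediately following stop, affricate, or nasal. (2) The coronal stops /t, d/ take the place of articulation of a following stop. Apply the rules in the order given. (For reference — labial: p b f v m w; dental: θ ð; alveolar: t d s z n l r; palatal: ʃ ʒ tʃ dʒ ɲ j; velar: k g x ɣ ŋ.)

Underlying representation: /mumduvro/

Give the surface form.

Rule 1: /m/ before /d/ (alveolar) → [n]
After rule 1: munduvro
Rule 2: no segment meets the rule's conditions; no change.

[munduvro]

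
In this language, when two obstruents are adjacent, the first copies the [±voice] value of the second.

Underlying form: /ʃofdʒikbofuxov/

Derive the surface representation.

[ʃovdʒigbofuxov]

/f/ before /dʒ/ (voiced) → [v]
/k/ before /b/ (voiced) → [g]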